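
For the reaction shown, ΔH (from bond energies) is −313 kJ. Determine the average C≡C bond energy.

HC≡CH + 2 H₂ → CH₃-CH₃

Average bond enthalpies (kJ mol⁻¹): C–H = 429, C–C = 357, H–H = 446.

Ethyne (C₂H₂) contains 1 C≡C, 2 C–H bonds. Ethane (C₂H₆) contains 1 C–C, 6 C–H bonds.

D(C≡C) ≈ 868 kJ/mol

Let D be the C≡C bond energy.
Σ(broken) = 1×D + 2×429 + 2×446 = 1750 + D
Σ(formed) = 1×357 + 6×429 = 2931
ΔH = Σ(broken) − Σ(formed) = (1750 + D) − (2931) = −1181 + D
Setting this equal to −313 kJ gives D = 868 kJ/mol.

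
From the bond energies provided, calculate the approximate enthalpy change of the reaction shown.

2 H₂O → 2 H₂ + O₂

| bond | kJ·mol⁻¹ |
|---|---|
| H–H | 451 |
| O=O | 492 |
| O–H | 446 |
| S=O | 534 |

ΔH ≈ +390 kJ

Bonds broken (reactants):
  O–H: 4 × 446 = 1784
  Σ(broken) = 1784 kJ
Bonds formed (products):
  H–H: 2 × 451 = 902
  O=O: 1 × 492 = 492
  Σ(formed) = 1394 kJ
ΔH = Σ(broken) − Σ(formed) = 1784 − 1394 = +390 kJ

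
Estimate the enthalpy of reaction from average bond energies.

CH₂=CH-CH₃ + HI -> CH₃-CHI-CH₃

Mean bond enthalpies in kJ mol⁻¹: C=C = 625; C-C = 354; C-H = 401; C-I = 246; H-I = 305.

ΔH ≈ −71 kJ

Bonds broken (reactants):
  C-C: 1 × 354 = 354
  C-H: 6 × 401 = 2406
  C=C: 1 × 625 = 625
  H-I: 1 × 305 = 305
  Σ(broken) = 3690 kJ
Bonds formed (products):
  C-C: 2 × 354 = 708
  C-H: 7 × 401 = 2807
  C-I: 1 × 246 = 246
  Σ(formed) = 3761 kJ
ΔH = Σ(broken) − Σ(formed) = 3690 − 3761 = −71 kJ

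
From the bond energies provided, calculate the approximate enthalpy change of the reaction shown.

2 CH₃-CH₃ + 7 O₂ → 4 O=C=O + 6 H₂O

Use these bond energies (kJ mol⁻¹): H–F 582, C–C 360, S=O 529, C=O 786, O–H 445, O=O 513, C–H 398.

ΔH ≈ −2541 kJ

Bonds broken (reactants):
  C–C: 2 × 360 = 720
  C–H: 12 × 398 = 4776
  O=O: 7 × 513 = 3591
  Σ(broken) = 9087 kJ
Bonds formed (products):
  C=O: 8 × 786 = 6288
  O–H: 12 × 445 = 5340
  Σ(formed) = 11628 kJ
ΔH = Σ(broken) − Σ(formed) = 9087 − 11628 = −2541 kJ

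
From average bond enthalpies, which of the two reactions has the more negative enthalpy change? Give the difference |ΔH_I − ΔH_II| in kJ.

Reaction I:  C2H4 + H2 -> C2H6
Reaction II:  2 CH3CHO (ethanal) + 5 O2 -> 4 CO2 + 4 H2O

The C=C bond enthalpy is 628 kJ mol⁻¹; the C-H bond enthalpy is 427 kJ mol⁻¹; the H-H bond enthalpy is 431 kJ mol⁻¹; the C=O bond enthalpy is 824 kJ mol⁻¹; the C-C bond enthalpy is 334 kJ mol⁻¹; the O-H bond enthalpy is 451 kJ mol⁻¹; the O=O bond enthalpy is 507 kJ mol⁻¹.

Reaction II, by 1804 kJ

Reaction I:
  Bonds broken (reactants):
    C-H: 4 × 427 = 1708
    C=C: 1 × 628 = 628
    H-H: 1 × 431 = 431
    Σ(broken) = 2767 kJ
  Bonds formed (products):
    C-C: 1 × 334 = 334
    C-H: 6 × 427 = 2562
    Σ(formed) = 2896 kJ
  ΔH_I = 2767 − 2896 = −129 kJ
Reaction II:
  Bonds broken (reactants):
    C-C: 2 × 334 = 668
    C-H: 8 × 427 = 3416
    C=O: 2 × 824 = 1648
    O=O: 5 × 507 = 2535
    Σ(broken) = 8267 kJ
  Bonds formed (products):
    C=O: 8 × 824 = 6592
    O-H: 8 × 451 = 3608
    Σ(formed) = 10200 kJ
  ΔH_II = 8267 − 10200 = −1933 kJ
ΔH_I − ΔH_II = +1804 kJ, so reaction II has the more negative ΔH; |ΔH_I − ΔH_II| = 1804 kJ.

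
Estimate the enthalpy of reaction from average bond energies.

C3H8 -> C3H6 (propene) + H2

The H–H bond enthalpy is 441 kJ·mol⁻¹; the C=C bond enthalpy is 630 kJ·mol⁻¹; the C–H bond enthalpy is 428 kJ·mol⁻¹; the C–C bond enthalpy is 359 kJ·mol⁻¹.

ΔH ≈ +144 kJ

Bonds broken (reactants):
  C–C: 2 × 359 = 718
  C–H: 8 × 428 = 3424
  Σ(broken) = 4142 kJ
Bonds formed (products):
  C–C: 1 × 359 = 359
  C–H: 6 × 428 = 2568
  C=C: 1 × 630 = 630
  H–H: 1 × 441 = 441
  Σ(formed) = 3998 kJ
ΔH = Σ(broken) − Σ(formed) = 4142 − 3998 = +144 kJ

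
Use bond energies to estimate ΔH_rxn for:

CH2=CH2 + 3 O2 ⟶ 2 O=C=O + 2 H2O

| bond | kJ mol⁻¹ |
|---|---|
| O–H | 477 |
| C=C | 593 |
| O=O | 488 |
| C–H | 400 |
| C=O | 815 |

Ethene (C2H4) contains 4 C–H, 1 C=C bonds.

ΔH ≈ −1511 kJ

Bonds broken (reactants):
  C–H: 4 × 400 = 1600
  C=C: 1 × 593 = 593
  O=O: 3 × 488 = 1464
  Σ(broken) = 3657 kJ
Bonds formed (products):
  C=O: 4 × 815 = 3260
  O–H: 4 × 477 = 1908
  Σ(formed) = 5168 kJ
ΔH = Σ(broken) − Σ(formed) = 3657 − 5168 = −1511 kJ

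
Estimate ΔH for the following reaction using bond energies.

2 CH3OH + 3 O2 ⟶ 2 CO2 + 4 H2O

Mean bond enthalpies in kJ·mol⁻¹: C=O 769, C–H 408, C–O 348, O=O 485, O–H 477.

Bonds broken (reactants):
  C–H: 6 × 408 = 2448
  C–O: 2 × 348 = 696
  O–H: 2 × 477 = 954
  O=O: 3 × 485 = 1455
  Σ(broken) = 5553 kJ
Bonds formed (products):
  C=O: 4 × 769 = 3076
  O–H: 8 × 477 = 3816
  Σ(formed) = 6892 kJ
ΔH = Σ(broken) − Σ(formed) = 5553 − 6892 = −1339 kJ

ΔH ≈ −1339 kJ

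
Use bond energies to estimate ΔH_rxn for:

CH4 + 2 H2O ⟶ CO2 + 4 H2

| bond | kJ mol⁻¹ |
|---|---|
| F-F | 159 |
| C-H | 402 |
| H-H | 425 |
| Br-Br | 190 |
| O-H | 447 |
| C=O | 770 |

ΔH ≈ +156 kJ

Bonds broken (reactants):
  C-H: 4 × 402 = 1608
  O-H: 4 × 447 = 1788
  Σ(broken) = 3396 kJ
Bonds formed (products):
  C=O: 2 × 770 = 1540
  H-H: 4 × 425 = 1700
  Σ(formed) = 3240 kJ
ΔH = Σ(broken) − Σ(formed) = 3396 − 3240 = +156 kJ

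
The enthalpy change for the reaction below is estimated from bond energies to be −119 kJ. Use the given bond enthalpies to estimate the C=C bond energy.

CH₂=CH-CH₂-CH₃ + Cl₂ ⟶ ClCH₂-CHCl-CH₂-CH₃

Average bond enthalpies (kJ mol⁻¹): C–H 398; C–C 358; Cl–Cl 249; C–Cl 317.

D(C=C) ≈ 624 kJ/mol

Let D be the C=C bond energy.
Σ(broken) = 2×358 + 8×398 + 1×D + 1×249 = 4149 + D
Σ(formed) = 3×358 + 2×317 + 8×398 = 4892
ΔH = Σ(broken) − Σ(formed) = (4149 + D) − (4892) = −743 + D
Setting this equal to −119 kJ gives D = 624 kJ/mol.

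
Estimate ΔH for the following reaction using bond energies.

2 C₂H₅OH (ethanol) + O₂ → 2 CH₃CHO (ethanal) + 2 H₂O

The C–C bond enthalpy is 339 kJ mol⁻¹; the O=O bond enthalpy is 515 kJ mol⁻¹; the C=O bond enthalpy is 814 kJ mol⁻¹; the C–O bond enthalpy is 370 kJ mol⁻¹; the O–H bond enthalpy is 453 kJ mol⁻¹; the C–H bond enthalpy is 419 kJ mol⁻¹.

ΔH ≈ −441 kJ

Bonds broken (reactants):
  C–C: 2 × 339 = 678
  C–H: 10 × 419 = 4190
  C–O: 2 × 370 = 740
  O–H: 2 × 453 = 906
  O=O: 1 × 515 = 515
  Σ(broken) = 7029 kJ
Bonds formed (products):
  C–C: 2 × 339 = 678
  C–H: 8 × 419 = 3352
  C=O: 2 × 814 = 1628
  O–H: 4 × 453 = 1812
  Σ(formed) = 7470 kJ
ΔH = Σ(broken) − Σ(formed) = 7029 − 7470 = −441 kJ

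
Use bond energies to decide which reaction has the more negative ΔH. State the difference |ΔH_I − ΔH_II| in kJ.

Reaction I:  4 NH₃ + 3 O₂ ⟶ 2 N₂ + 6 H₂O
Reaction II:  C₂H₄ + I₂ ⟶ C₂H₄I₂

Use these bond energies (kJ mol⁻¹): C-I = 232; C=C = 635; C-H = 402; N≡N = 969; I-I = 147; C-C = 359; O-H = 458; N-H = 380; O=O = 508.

Reaction I:
  Bonds broken (reactants):
    N-H: 12 × 380 = 4560
    O=O: 3 × 508 = 1524
    Σ(broken) = 6084 kJ
  Bonds formed (products):
    N≡N: 2 × 969 = 1938
    O-H: 12 × 458 = 5496
    Σ(formed) = 7434 kJ
  ΔH_I = 6084 − 7434 = −1350 kJ
Reaction II:
  Bonds broken (reactants):
    C-H: 4 × 402 = 1608
    C=C: 1 × 635 = 635
    I-I: 1 × 147 = 147
    Σ(broken) = 2390 kJ
  Bonds formed (products):
    C-C: 1 × 359 = 359
    C-H: 4 × 402 = 1608
    C-I: 2 × 232 = 464
    Σ(formed) = 2431 kJ
  ΔH_II = 2390 − 2431 = −41 kJ
ΔH_I − ΔH_II = −1309 kJ, so reaction I has the more negative ΔH; |ΔH_I − ΔH_II| = 1309 kJ.

Reaction I, by 1309 kJ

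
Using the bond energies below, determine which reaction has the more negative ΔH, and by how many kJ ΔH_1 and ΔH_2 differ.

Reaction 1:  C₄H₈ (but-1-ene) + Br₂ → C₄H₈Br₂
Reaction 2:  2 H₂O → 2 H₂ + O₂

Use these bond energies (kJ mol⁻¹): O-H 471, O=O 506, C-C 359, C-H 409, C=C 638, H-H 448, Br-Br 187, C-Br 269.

Reaction 1:
  Bonds broken (reactants):
    Br-Br: 1 × 187 = 187
    C-C: 2 × 359 = 718
    C-H: 8 × 409 = 3272
    C=C: 1 × 638 = 638
    Σ(broken) = 4815 kJ
  Bonds formed (products):
    C-Br: 2 × 269 = 538
    C-C: 3 × 359 = 1077
    C-H: 8 × 409 = 3272
    Σ(formed) = 4887 kJ
  ΔH_1 = 4815 − 4887 = −72 kJ
Reaction 2:
  Bonds broken (reactants):
    O-H: 4 × 471 = 1884
    Σ(broken) = 1884 kJ
  Bonds formed (products):
    H-H: 2 × 448 = 896
    O=O: 1 × 506 = 506
    Σ(formed) = 1402 kJ
  ΔH_2 = 1884 − 1402 = +482 kJ
ΔH_1 − ΔH_2 = −554 kJ, so reaction 1 has the more negative ΔH; |ΔH_1 − ΔH_2| = 554 kJ.

Reaction 1, by 554 kJ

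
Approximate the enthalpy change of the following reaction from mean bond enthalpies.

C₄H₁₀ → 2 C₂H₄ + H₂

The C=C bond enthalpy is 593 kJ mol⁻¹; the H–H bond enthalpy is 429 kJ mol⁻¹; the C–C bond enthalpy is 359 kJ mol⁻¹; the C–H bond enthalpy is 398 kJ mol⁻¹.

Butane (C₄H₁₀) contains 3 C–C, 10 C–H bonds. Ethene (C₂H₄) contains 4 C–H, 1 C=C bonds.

Bonds broken (reactants):
  C–C: 3 × 359 = 1077
  C–H: 10 × 398 = 3980
  Σ(broken) = 5057 kJ
Bonds formed (products):
  C–H: 8 × 398 = 3184
  C=C: 2 × 593 = 1186
  H–H: 1 × 429 = 429
  Σ(formed) = 4799 kJ
ΔH = Σ(broken) − Σ(formed) = 5057 − 4799 = +258 kJ

ΔH ≈ +258 kJ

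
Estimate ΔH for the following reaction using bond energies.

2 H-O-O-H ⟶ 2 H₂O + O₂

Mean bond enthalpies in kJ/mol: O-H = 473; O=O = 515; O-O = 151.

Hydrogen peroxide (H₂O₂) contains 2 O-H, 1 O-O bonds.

Bonds broken (reactants):
  O-H: 4 × 473 = 1892
  O-O: 2 × 151 = 302
  Σ(broken) = 2194 kJ
Bonds formed (products):
  O-H: 4 × 473 = 1892
  O=O: 1 × 515 = 515
  Σ(formed) = 2407 kJ
ΔH = Σ(broken) − Σ(formed) = 2194 − 2407 = −213 kJ

ΔH ≈ −213 kJ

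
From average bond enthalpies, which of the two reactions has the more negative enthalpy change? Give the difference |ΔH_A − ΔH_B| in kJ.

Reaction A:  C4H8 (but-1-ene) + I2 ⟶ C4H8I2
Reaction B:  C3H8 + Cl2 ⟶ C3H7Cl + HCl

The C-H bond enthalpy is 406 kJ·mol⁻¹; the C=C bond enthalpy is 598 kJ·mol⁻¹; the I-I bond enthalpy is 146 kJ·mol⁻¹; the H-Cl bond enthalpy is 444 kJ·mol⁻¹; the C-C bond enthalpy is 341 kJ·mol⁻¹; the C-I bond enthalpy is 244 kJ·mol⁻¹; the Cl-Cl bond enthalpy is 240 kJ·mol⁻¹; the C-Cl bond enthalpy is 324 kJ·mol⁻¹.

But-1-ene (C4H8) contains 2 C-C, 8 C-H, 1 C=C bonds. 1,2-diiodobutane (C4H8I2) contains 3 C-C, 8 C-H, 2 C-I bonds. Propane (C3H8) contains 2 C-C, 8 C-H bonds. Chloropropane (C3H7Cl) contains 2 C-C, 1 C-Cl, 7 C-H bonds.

Reaction B, by 37 kJ

Reaction A:
  Bonds broken (reactants):
    C-C: 2 × 341 = 682
    C-H: 8 × 406 = 3248
    C=C: 1 × 598 = 598
    I-I: 1 × 146 = 146
    Σ(broken) = 4674 kJ
  Bonds formed (products):
    C-C: 3 × 341 = 1023
    C-H: 8 × 406 = 3248
    C-I: 2 × 244 = 488
    Σ(formed) = 4759 kJ
  ΔH_A = 4674 − 4759 = −85 kJ
Reaction B:
  Bonds broken (reactants):
    C-C: 2 × 341 = 682
    C-H: 8 × 406 = 3248
    Cl-Cl: 1 × 240 = 240
    Σ(broken) = 4170 kJ
  Bonds formed (products):
    C-C: 2 × 341 = 682
    C-Cl: 1 × 324 = 324
    C-H: 7 × 406 = 2842
    H-Cl: 1 × 444 = 444
    Σ(formed) = 4292 kJ
  ΔH_B = 4170 − 4292 = −122 kJ
ΔH_A − ΔH_B = +37 kJ, so reaction B has the more negative ΔH; |ΔH_A − ΔH_B| = 37 kJ.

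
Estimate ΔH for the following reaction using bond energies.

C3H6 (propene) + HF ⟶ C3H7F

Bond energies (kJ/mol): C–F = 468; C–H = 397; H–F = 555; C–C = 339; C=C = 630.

Bonds broken (reactants):
  C–C: 1 × 339 = 339
  C–H: 6 × 397 = 2382
  C=C: 1 × 630 = 630
  H–F: 1 × 555 = 555
  Σ(broken) = 3906 kJ
Bonds formed (products):
  C–C: 2 × 339 = 678
  C–F: 1 × 468 = 468
  C–H: 7 × 397 = 2779
  Σ(formed) = 3925 kJ
ΔH = Σ(broken) − Σ(formed) = 3906 − 3925 = −19 kJ

ΔH ≈ −19 kJ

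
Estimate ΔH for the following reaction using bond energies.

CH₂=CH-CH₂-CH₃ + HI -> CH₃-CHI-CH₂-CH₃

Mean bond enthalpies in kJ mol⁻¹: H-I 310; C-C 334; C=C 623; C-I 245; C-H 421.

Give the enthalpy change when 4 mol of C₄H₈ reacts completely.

ΔH = −268 kJ

Bonds broken (reactants):
  C-C: 2 × 334 = 668
  C-H: 8 × 421 = 3368
  C=C: 1 × 623 = 623
  H-I: 1 × 310 = 310
  Σ(broken) = 4969 kJ
Bonds formed (products):
  C-C: 3 × 334 = 1002
  C-H: 9 × 421 = 3789
  C-I: 1 × 245 = 245
  Σ(formed) = 5036 kJ
ΔH = Σ(broken) − Σ(formed) = 4969 − 5036 = −67 kJ
For 4× the reaction as written: 4 × (−67) = −268 kJ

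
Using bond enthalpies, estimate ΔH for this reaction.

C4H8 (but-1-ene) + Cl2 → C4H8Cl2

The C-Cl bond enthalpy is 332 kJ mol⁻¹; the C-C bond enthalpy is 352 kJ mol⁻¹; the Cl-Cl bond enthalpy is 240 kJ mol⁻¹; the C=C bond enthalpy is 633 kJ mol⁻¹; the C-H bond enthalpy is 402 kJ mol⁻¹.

ΔH ≈ −143 kJ

Bonds broken (reactants):
  C-C: 2 × 352 = 704
  C-H: 8 × 402 = 3216
  C=C: 1 × 633 = 633
  Cl-Cl: 1 × 240 = 240
  Σ(broken) = 4793 kJ
Bonds formed (products):
  C-C: 3 × 352 = 1056
  C-Cl: 2 × 332 = 664
  C-H: 8 × 402 = 3216
  Σ(formed) = 4936 kJ
ΔH = Σ(broken) − Σ(formed) = 4793 − 4936 = −143 kJ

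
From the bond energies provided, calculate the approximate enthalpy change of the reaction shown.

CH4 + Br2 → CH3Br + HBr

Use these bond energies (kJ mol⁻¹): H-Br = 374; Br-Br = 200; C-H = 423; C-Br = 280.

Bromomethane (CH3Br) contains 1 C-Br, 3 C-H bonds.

Bonds broken (reactants):
  Br-Br: 1 × 200 = 200
  C-H: 4 × 423 = 1692
  Σ(broken) = 1892 kJ
Bonds formed (products):
  C-Br: 1 × 280 = 280
  C-H: 3 × 423 = 1269
  H-Br: 1 × 374 = 374
  Σ(formed) = 1923 kJ
ΔH = Σ(broken) − Σ(formed) = 1892 − 1923 = −31 kJ

ΔH ≈ −31 kJ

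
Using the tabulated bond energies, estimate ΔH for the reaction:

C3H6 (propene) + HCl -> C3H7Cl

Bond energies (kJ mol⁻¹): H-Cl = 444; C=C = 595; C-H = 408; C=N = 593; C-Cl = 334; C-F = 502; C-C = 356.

Bonds broken (reactants):
  C-C: 1 × 356 = 356
  C-H: 6 × 408 = 2448
  C=C: 1 × 595 = 595
  H-Cl: 1 × 444 = 444
  Σ(broken) = 3843 kJ
Bonds formed (products):
  C-C: 2 × 356 = 712
  C-Cl: 1 × 334 = 334
  C-H: 7 × 408 = 2856
  Σ(formed) = 3902 kJ
ΔH = Σ(broken) − Σ(formed) = 3843 − 3902 = −59 kJ

ΔH ≈ −59 kJ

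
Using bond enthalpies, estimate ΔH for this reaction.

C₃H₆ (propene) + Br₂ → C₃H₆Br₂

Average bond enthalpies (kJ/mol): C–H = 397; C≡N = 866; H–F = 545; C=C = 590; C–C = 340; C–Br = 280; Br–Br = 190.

ΔH ≈ −120 kJ

Bonds broken (reactants):
  Br–Br: 1 × 190 = 190
  C–C: 1 × 340 = 340
  C–H: 6 × 397 = 2382
  C=C: 1 × 590 = 590
  Σ(broken) = 3502 kJ
Bonds formed (products):
  C–Br: 2 × 280 = 560
  C–C: 2 × 340 = 680
  C–H: 6 × 397 = 2382
  Σ(formed) = 3622 kJ
ΔH = Σ(broken) − Σ(formed) = 3502 − 3622 = −120 kJ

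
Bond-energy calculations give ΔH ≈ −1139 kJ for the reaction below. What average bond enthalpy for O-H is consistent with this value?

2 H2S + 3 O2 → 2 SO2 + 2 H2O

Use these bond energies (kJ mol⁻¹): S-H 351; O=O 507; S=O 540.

D(O-H) ≈ 476 kJ/mol

Let D be the O-H bond energy.
Σ(broken) = 3×507 + 4×351 = 2925
Σ(formed) = 4×D + 4×540 = 2160 + 4D
ΔH = Σ(broken) − Σ(formed) = (2925) − (2160 + 4D) = +765 − 4D
Setting this equal to −1139 kJ gives 4D = 1904, so D = 476 kJ/mol.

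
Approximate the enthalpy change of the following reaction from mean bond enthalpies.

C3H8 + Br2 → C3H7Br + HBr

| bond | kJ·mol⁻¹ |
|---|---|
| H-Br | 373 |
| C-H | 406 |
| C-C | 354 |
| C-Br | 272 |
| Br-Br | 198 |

Bonds broken (reactants):
  Br-Br: 1 × 198 = 198
  C-C: 2 × 354 = 708
  C-H: 8 × 406 = 3248
  Σ(broken) = 4154 kJ
Bonds formed (products):
  C-Br: 1 × 272 = 272
  C-C: 2 × 354 = 708
  C-H: 7 × 406 = 2842
  H-Br: 1 × 373 = 373
  Σ(formed) = 4195 kJ
ΔH = Σ(broken) − Σ(formed) = 4154 − 4195 = −41 kJ

ΔH ≈ −41 kJ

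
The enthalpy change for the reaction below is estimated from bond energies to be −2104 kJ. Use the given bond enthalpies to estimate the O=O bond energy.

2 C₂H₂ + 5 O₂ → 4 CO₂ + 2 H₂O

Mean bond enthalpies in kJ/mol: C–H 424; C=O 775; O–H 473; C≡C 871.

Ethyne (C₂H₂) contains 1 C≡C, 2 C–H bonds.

Let D be the O=O bond energy.
Σ(broken) = 2×871 + 4×424 + 5×D = 3438 + 5D
Σ(formed) = 8×775 + 4×473 = 8092
ΔH = Σ(broken) − Σ(formed) = (3438 + 5D) − (8092) = −4654 + 5D
Setting this equal to −2104 kJ gives 5D = 2550, so D = 510 kJ/mol.

D(O=O) ≈ 510 kJ/mol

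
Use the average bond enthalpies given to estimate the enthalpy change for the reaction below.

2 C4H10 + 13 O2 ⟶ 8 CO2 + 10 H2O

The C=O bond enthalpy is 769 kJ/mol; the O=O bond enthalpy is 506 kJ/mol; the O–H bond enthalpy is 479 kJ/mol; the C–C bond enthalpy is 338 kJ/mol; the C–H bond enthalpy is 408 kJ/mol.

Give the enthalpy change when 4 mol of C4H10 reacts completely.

Bonds broken (reactants):
  C–C: 6 × 338 = 2028
  C–H: 20 × 408 = 8160
  O=O: 13 × 506 = 6578
  Σ(broken) = 16766 kJ
Bonds formed (products):
  C=O: 16 × 769 = 12304
  O–H: 20 × 479 = 9580
  Σ(formed) = 21884 kJ
ΔH = Σ(broken) − Σ(formed) = 16766 − 21884 = −5118 kJ
For 2× the reaction as written: 2 × (−5118) = −10236 kJ

ΔH = −10236 kJ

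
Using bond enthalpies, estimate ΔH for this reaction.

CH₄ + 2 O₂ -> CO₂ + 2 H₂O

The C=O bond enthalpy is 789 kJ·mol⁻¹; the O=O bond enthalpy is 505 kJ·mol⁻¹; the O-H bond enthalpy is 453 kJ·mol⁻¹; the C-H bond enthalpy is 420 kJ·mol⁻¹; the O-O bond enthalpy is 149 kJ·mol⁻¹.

Bonds broken (reactants):
  C-H: 4 × 420 = 1680
  O=O: 2 × 505 = 1010
  Σ(broken) = 2690 kJ
Bonds formed (products):
  C=O: 2 × 789 = 1578
  O-H: 4 × 453 = 1812
  Σ(formed) = 3390 kJ
ΔH = Σ(broken) − Σ(formed) = 2690 − 3390 = −700 kJ

ΔH ≈ −700 kJ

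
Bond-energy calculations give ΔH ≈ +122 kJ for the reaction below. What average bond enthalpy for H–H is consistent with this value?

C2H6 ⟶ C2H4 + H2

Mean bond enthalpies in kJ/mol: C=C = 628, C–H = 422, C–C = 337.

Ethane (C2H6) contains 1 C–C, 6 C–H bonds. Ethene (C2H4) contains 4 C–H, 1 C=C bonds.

D(H–H) ≈ 431 kJ/mol

Let D be the H–H bond energy.
Σ(broken) = 1×337 + 6×422 = 2869
Σ(formed) = 4×422 + 1×628 + 1×D = 2316 + D
ΔH = Σ(broken) − Σ(formed) = (2869) − (2316 + D) = +553 − D
Setting this equal to +122 kJ gives D = 431 kJ/mol.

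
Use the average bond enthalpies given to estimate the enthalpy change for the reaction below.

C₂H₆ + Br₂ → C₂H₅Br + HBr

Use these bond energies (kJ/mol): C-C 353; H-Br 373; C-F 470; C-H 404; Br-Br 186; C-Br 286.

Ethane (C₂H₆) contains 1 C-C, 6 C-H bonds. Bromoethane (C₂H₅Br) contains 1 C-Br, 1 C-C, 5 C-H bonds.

ΔH ≈ −69 kJ

Bonds broken (reactants):
  Br-Br: 1 × 186 = 186
  C-C: 1 × 353 = 353
  C-H: 6 × 404 = 2424
  Σ(broken) = 2963 kJ
Bonds formed (products):
  C-Br: 1 × 286 = 286
  C-C: 1 × 353 = 353
  C-H: 5 × 404 = 2020
  H-Br: 1 × 373 = 373
  Σ(formed) = 3032 kJ
ΔH = Σ(broken) − Σ(formed) = 2963 − 3032 = −69 kJ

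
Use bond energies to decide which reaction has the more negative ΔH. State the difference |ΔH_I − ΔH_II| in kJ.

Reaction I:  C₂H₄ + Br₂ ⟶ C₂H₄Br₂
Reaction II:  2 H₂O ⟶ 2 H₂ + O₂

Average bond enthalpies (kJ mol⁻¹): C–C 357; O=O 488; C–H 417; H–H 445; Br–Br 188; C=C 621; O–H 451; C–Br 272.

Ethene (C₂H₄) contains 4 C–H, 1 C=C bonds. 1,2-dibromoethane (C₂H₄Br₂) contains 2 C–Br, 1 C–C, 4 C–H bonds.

Reaction I, by 518 kJ

Reaction I:
  Bonds broken (reactants):
    Br–Br: 1 × 188 = 188
    C–H: 4 × 417 = 1668
    C=C: 1 × 621 = 621
    Σ(broken) = 2477 kJ
  Bonds formed (products):
    C–Br: 2 × 272 = 544
    C–C: 1 × 357 = 357
    C–H: 4 × 417 = 1668
    Σ(formed) = 2569 kJ
  ΔH_I = 2477 − 2569 = −92 kJ
Reaction II:
  Bonds broken (reactants):
    O–H: 4 × 451 = 1804
    Σ(broken) = 1804 kJ
  Bonds formed (products):
    H–H: 2 × 445 = 890
    O=O: 1 × 488 = 488
    Σ(formed) = 1378 kJ
  ΔH_II = 1804 − 1378 = +426 kJ
ΔH_I − ΔH_II = −518 kJ, so reaction I has the more negative ΔH; |ΔH_I − ΔH_II| = 518 kJ.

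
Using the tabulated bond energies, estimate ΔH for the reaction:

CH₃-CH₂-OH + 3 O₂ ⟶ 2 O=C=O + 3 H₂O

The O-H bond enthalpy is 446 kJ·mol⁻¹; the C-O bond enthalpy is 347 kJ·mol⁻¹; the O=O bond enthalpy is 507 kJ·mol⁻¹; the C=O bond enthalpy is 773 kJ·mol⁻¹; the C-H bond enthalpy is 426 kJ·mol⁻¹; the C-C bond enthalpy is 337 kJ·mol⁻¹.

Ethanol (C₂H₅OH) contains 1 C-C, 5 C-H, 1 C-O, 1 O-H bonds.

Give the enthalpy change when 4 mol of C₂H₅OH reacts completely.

ΔH = −3948 kJ

Bonds broken (reactants):
  C-C: 1 × 337 = 337
  C-H: 5 × 426 = 2130
  C-O: 1 × 347 = 347
  O-H: 1 × 446 = 446
  O=O: 3 × 507 = 1521
  Σ(broken) = 4781 kJ
Bonds formed (products):
  C=O: 4 × 773 = 3092
  O-H: 6 × 446 = 2676
  Σ(formed) = 5768 kJ
ΔH = Σ(broken) − Σ(formed) = 4781 − 5768 = −987 kJ
For 4× the reaction as written: 4 × (−987) = −3948 kJ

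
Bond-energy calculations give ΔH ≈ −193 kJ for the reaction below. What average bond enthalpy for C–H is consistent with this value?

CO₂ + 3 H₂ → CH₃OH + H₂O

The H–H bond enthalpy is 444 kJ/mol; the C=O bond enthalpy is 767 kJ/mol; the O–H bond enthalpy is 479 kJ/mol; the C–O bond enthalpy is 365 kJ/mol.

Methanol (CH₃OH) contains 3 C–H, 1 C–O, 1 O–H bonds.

D(C–H) ≈ 419 kJ/mol

Let D be the C–H bond energy.
Σ(broken) = 2×767 + 3×444 = 2866
Σ(formed) = 3×D + 1×365 + 3×479 = 1802 + 3D
ΔH = Σ(broken) − Σ(formed) = (2866) − (1802 + 3D) = +1064 − 3D
Setting this equal to −193 kJ gives 3D = 1257, so D = 419 kJ/mol.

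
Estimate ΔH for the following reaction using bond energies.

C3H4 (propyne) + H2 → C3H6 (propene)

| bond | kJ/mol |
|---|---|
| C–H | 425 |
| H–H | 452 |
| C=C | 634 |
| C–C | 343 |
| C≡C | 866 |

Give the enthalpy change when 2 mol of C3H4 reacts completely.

ΔH = −332 kJ

Bonds broken (reactants):
  C≡C: 1 × 866 = 866
  C–C: 1 × 343 = 343
  C–H: 4 × 425 = 1700
  H–H: 1 × 452 = 452
  Σ(broken) = 3361 kJ
Bonds formed (products):
  C–C: 1 × 343 = 343
  C–H: 6 × 425 = 2550
  C=C: 1 × 634 = 634
  Σ(formed) = 3527 kJ
ΔH = Σ(broken) − Σ(formed) = 3361 − 3527 = −166 kJ
For 2× the reaction as written: 2 × (−166) = −332 kJ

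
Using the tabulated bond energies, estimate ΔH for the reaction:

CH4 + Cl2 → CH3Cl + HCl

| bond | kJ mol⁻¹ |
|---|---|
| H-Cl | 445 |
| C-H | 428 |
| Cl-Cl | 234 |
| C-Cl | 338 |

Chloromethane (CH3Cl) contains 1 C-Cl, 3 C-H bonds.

Bonds broken (reactants):
  C-H: 4 × 428 = 1712
  Cl-Cl: 1 × 234 = 234
  Σ(broken) = 1946 kJ
Bonds formed (products):
  C-Cl: 1 × 338 = 338
  C-H: 3 × 428 = 1284
  H-Cl: 1 × 445 = 445
  Σ(formed) = 2067 kJ
ΔH = Σ(broken) − Σ(formed) = 1946 − 2067 = −121 kJ

ΔH ≈ −121 kJ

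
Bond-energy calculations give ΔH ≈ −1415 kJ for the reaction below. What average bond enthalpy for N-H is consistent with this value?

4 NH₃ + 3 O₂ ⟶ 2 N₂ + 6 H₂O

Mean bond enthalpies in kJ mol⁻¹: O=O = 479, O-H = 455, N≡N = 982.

D(N-H) ≈ 381 kJ/mol

Let D be the N-H bond energy.
Σ(broken) = 12×D + 3×479 = 1437 + 12D
Σ(formed) = 2×982 + 12×455 = 7424
ΔH = Σ(broken) − Σ(formed) = (1437 + 12D) − (7424) = −5987 + 12D
Setting this equal to −1415 kJ gives 12D = 4572, so D = 381 kJ/mol.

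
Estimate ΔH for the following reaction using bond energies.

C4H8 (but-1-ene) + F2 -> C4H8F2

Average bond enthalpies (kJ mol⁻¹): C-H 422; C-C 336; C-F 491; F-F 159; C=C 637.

Bonds broken (reactants):
  C-C: 2 × 336 = 672
  C-H: 8 × 422 = 3376
  C=C: 1 × 637 = 637
  F-F: 1 × 159 = 159
  Σ(broken) = 4844 kJ
Bonds formed (products):
  C-C: 3 × 336 = 1008
  C-F: 2 × 491 = 982
  C-H: 8 × 422 = 3376
  Σ(formed) = 5366 kJ
ΔH = Σ(broken) − Σ(formed) = 4844 − 5366 = −522 kJ

ΔH ≈ −522 kJ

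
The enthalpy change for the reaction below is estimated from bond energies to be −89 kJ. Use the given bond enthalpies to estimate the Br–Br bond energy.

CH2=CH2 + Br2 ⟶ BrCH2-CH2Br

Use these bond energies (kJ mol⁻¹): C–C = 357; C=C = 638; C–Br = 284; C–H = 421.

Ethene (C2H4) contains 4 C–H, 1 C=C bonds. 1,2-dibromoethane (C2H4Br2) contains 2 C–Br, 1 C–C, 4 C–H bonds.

Let D be the Br–Br bond energy.
Σ(broken) = 1×D + 4×421 + 1×638 = 2322 + D
Σ(formed) = 2×284 + 1×357 + 4×421 = 2609
ΔH = Σ(broken) − Σ(formed) = (2322 + D) − (2609) = −287 + D
Setting this equal to −89 kJ gives D = 198 kJ/mol.

D(Br–Br) ≈ 198 kJ/mol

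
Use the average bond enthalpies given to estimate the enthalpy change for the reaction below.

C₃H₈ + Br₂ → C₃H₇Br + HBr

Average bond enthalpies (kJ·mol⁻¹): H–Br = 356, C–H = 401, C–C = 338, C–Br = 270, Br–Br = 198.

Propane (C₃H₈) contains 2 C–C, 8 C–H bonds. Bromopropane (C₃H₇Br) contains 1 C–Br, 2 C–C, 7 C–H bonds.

Bonds broken (reactants):
  Br–Br: 1 × 198 = 198
  C–C: 2 × 338 = 676
  C–H: 8 × 401 = 3208
  Σ(broken) = 4082 kJ
Bonds formed (products):
  C–Br: 1 × 270 = 270
  C–C: 2 × 338 = 676
  C–H: 7 × 401 = 2807
  H–Br: 1 × 356 = 356
  Σ(formed) = 4109 kJ
ΔH = Σ(broken) − Σ(formed) = 4082 − 4109 = −27 kJ

ΔH ≈ −27 kJ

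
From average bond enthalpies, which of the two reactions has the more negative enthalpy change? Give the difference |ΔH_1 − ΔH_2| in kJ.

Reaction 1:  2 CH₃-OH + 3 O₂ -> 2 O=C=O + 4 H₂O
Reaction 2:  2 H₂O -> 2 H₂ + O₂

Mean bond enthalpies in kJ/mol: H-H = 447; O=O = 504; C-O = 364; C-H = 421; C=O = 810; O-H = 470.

Reaction 1:
  Bonds broken (reactants):
    C-H: 6 × 421 = 2526
    C-O: 2 × 364 = 728
    O-H: 2 × 470 = 940
    O=O: 3 × 504 = 1512
    Σ(broken) = 5706 kJ
  Bonds formed (products):
    C=O: 4 × 810 = 3240
    O-H: 8 × 470 = 3760
    Σ(formed) = 7000 kJ
  ΔH_1 = 5706 − 7000 = −1294 kJ
Reaction 2:
  Bonds broken (reactants):
    O-H: 4 × 470 = 1880
    Σ(broken) = 1880 kJ
  Bonds formed (products):
    H-H: 2 × 447 = 894
    O=O: 1 × 504 = 504
    Σ(formed) = 1398 kJ
  ΔH_2 = 1880 − 1398 = +482 kJ
ΔH_1 − ΔH_2 = −1776 kJ, so reaction 1 has the more negative ΔH; |ΔH_1 − ΔH_2| = 1776 kJ.

Reaction 1, by 1776 kJ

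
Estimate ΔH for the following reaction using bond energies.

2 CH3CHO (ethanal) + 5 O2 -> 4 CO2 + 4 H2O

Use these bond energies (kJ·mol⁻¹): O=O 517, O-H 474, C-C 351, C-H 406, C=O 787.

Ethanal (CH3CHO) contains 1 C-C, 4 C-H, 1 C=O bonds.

Bonds broken (reactants):
  C-C: 2 × 351 = 702
  C-H: 8 × 406 = 3248
  C=O: 2 × 787 = 1574
  O=O: 5 × 517 = 2585
  Σ(broken) = 8109 kJ
Bonds formed (products):
  C=O: 8 × 787 = 6296
  O-H: 8 × 474 = 3792
  Σ(formed) = 10088 kJ
ΔH = Σ(broken) − Σ(formed) = 8109 − 10088 = −1979 kJ

ΔH ≈ −1979 kJ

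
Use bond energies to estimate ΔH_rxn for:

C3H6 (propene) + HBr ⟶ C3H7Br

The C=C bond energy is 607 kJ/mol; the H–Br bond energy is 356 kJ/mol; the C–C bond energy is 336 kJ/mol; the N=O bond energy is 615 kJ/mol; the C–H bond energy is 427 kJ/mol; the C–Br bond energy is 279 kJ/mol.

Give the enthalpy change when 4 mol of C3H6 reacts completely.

Bonds broken (reactants):
  C–C: 1 × 336 = 336
  C–H: 6 × 427 = 2562
  C=C: 1 × 607 = 607
  H–Br: 1 × 356 = 356
  Σ(broken) = 3861 kJ
Bonds formed (products):
  C–Br: 1 × 279 = 279
  C–C: 2 × 336 = 672
  C–H: 7 × 427 = 2989
  Σ(formed) = 3940 kJ
ΔH = Σ(broken) − Σ(formed) = 3861 − 3940 = −79 kJ
For 4× the reaction as written: 4 × (−79) = −316 kJ

ΔH = −316 kJ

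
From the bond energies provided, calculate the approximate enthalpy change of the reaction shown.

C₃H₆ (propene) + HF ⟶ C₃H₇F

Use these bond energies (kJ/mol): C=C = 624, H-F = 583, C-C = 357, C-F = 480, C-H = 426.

Bonds broken (reactants):
  C-C: 1 × 357 = 357
  C-H: 6 × 426 = 2556
  C=C: 1 × 624 = 624
  H-F: 1 × 583 = 583
  Σ(broken) = 4120 kJ
Bonds formed (products):
  C-C: 2 × 357 = 714
  C-F: 1 × 480 = 480
  C-H: 7 × 426 = 2982
  Σ(formed) = 4176 kJ
ΔH = Σ(broken) − Σ(formed) = 4120 − 4176 = −56 kJ

ΔH ≈ −56 kJ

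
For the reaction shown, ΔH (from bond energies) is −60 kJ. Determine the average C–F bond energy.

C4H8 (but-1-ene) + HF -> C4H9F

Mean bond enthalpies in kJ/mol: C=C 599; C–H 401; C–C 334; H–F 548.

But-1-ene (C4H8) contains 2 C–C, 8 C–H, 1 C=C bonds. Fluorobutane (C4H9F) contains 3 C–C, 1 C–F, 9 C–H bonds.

Let D be the C–F bond energy.
Σ(broken) = 2×334 + 8×401 + 1×599 + 1×548 = 5023
Σ(formed) = 3×334 + 1×D + 9×401 = 4611 + D
ΔH = Σ(broken) − Σ(formed) = (5023) − (4611 + D) = +412 − D
Setting this equal to −60 kJ gives D = 472 kJ/mol.

D(C–F) ≈ 472 kJ/mol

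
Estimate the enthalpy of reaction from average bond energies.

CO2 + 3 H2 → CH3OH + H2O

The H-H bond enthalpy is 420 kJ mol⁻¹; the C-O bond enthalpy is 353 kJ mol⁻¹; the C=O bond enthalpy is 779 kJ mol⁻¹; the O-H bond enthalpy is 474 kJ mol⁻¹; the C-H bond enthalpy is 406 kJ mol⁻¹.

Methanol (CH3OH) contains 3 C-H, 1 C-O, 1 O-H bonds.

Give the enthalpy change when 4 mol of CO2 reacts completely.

Bonds broken (reactants):
  C=O: 2 × 779 = 1558
  H-H: 3 × 420 = 1260
  Σ(broken) = 2818 kJ
Bonds formed (products):
  C-H: 3 × 406 = 1218
  C-O: 1 × 353 = 353
  O-H: 3 × 474 = 1422
  Σ(formed) = 2993 kJ
ΔH = Σ(broken) − Σ(formed) = 2818 − 2993 = −175 kJ
For 4× the reaction as written: 4 × (−175) = −700 kJ

ΔH = −700 kJ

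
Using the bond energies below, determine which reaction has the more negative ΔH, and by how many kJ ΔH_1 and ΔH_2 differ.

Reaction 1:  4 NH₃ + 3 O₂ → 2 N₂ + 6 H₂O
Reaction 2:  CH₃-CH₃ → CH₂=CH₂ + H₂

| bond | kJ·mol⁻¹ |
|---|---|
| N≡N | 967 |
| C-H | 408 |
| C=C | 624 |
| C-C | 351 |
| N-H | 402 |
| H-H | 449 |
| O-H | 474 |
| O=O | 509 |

Reaction 1, by 1365 kJ

Reaction 1:
  Bonds broken (reactants):
    N-H: 12 × 402 = 4824
    O=O: 3 × 509 = 1527
    Σ(broken) = 6351 kJ
  Bonds formed (products):
    N≡N: 2 × 967 = 1934
    O-H: 12 × 474 = 5688
    Σ(formed) = 7622 kJ
  ΔH_1 = 6351 − 7622 = −1271 kJ
Reaction 2:
  Bonds broken (reactants):
    C-C: 1 × 351 = 351
    C-H: 6 × 408 = 2448
    Σ(broken) = 2799 kJ
  Bonds formed (products):
    C-H: 4 × 408 = 1632
    C=C: 1 × 624 = 624
    H-H: 1 × 449 = 449
    Σ(formed) = 2705 kJ
  ΔH_2 = 2799 − 2705 = +94 kJ
ΔH_1 − ΔH_2 = −1365 kJ, so reaction 1 has the more negative ΔH; |ΔH_1 − ΔH_2| = 1365 kJ.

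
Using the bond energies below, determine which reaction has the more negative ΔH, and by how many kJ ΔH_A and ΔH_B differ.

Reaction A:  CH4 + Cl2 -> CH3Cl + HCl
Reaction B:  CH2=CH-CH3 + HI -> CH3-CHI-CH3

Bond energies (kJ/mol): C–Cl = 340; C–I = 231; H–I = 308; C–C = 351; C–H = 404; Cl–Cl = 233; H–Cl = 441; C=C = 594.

Reaction A, by 60 kJ

Reaction A:
  Bonds broken (reactants):
    C–H: 4 × 404 = 1616
    Cl–Cl: 1 × 233 = 233
    Σ(broken) = 1849 kJ
  Bonds formed (products):
    C–Cl: 1 × 340 = 340
    C–H: 3 × 404 = 1212
    H–Cl: 1 × 441 = 441
    Σ(formed) = 1993 kJ
  ΔH_A = 1849 − 1993 = −144 kJ
Reaction B:
  Bonds broken (reactants):
    C–C: 1 × 351 = 351
    C–H: 6 × 404 = 2424
    C=C: 1 × 594 = 594
    H–I: 1 × 308 = 308
    Σ(broken) = 3677 kJ
  Bonds formed (products):
    C–C: 2 × 351 = 702
    C–H: 7 × 404 = 2828
    C–I: 1 × 231 = 231
    Σ(formed) = 3761 kJ
  ΔH_B = 3677 − 3761 = −84 kJ
ΔH_A − ΔH_B = −60 kJ, so reaction A has the more negative ΔH; |ΔH_A − ΔH_B| = 60 kJ.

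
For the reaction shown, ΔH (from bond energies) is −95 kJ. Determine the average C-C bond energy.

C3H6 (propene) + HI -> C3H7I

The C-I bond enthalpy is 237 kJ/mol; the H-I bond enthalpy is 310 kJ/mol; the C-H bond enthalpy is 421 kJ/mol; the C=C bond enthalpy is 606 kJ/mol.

D(C-C) ≈ 353 kJ/mol

Let D be the C-C bond energy.
Σ(broken) = 1×D + 6×421 + 1×606 + 1×310 = 3442 + D
Σ(formed) = 2×D + 7×421 + 1×237 = 3184 + 2D
ΔH = Σ(broken) − Σ(formed) = (3442 + D) − (3184 + 2D) = +258 − D
Setting this equal to −95 kJ gives D = 353 kJ/mol.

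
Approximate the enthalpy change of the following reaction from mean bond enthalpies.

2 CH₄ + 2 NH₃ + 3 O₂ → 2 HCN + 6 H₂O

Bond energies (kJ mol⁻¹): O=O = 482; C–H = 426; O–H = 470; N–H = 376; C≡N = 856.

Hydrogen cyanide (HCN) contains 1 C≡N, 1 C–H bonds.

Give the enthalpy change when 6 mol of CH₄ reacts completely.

Bonds broken (reactants):
  C–H: 8 × 426 = 3408
  N–H: 6 × 376 = 2256
  O=O: 3 × 482 = 1446
  Σ(broken) = 7110 kJ
Bonds formed (products):
  C≡N: 2 × 856 = 1712
  C–H: 2 × 426 = 852
  O–H: 12 × 470 = 5640
  Σ(formed) = 8204 kJ
ΔH = Σ(broken) − Σ(formed) = 7110 − 8204 = −1094 kJ
For 3× the reaction as written: 3 × (−1094) = −3282 kJ

ΔH = −3282 kJ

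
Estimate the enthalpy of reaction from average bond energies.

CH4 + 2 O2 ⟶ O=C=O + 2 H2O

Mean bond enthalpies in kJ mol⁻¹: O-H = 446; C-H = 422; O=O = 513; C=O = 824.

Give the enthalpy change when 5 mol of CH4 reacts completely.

ΔH = −3590 kJ

Bonds broken (reactants):
  C-H: 4 × 422 = 1688
  O=O: 2 × 513 = 1026
  Σ(broken) = 2714 kJ
Bonds formed (products):
  C=O: 2 × 824 = 1648
  O-H: 4 × 446 = 1784
  Σ(formed) = 3432 kJ
ΔH = Σ(broken) − Σ(formed) = 2714 − 3432 = −718 kJ
For 5× the reaction as written: 5 × (−718) = −3590 kJ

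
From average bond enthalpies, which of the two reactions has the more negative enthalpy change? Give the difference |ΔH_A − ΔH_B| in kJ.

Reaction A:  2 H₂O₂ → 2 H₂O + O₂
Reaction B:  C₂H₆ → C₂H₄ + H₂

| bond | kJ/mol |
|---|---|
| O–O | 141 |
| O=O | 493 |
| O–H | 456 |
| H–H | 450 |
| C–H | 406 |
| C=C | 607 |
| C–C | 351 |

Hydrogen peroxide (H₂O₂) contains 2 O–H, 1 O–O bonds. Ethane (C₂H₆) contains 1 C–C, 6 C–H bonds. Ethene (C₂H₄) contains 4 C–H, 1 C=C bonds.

Reaction A:
  Bonds broken (reactants):
    O–H: 4 × 456 = 1824
    O–O: 2 × 141 = 282
    Σ(broken) = 2106 kJ
  Bonds formed (products):
    O–H: 4 × 456 = 1824
    O=O: 1 × 493 = 493
    Σ(formed) = 2317 kJ
  ΔH_A = 2106 − 2317 = −211 kJ
Reaction B:
  Bonds broken (reactants):
    C–C: 1 × 351 = 351
    C–H: 6 × 406 = 2436
    Σ(broken) = 2787 kJ
  Bonds formed (products):
    C–H: 4 × 406 = 1624
    C=C: 1 × 607 = 607
    H–H: 1 × 450 = 450
    Σ(formed) = 2681 kJ
  ΔH_B = 2787 − 2681 = +106 kJ
ΔH_A − ΔH_B = −317 kJ, so reaction A has the more negative ΔH; |ΔH_A − ΔH_B| = 317 kJ.

Reaction A, by 317 kJ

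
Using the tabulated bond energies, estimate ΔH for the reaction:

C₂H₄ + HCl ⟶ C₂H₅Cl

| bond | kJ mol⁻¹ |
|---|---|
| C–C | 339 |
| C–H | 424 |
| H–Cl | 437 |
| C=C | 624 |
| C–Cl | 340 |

ΔH ≈ −42 kJ

Bonds broken (reactants):
  C–H: 4 × 424 = 1696
  C=C: 1 × 624 = 624
  H–Cl: 1 × 437 = 437
  Σ(broken) = 2757 kJ
Bonds formed (products):
  C–C: 1 × 339 = 339
  C–Cl: 1 × 340 = 340
  C–H: 5 × 424 = 2120
  Σ(formed) = 2799 kJ
ΔH = Σ(broken) − Σ(formed) = 2757 − 2799 = −42 kJ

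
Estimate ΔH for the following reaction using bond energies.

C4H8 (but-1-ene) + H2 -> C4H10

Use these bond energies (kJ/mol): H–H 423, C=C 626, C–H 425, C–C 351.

Bonds broken (reactants):
  C–C: 2 × 351 = 702
  C–H: 8 × 425 = 3400
  C=C: 1 × 626 = 626
  H–H: 1 × 423 = 423
  Σ(broken) = 5151 kJ
Bonds formed (products):
  C–C: 3 × 351 = 1053
  C–H: 10 × 425 = 4250
  Σ(formed) = 5303 kJ
ΔH = Σ(broken) − Σ(formed) = 5151 − 5303 = −152 kJ

ΔH ≈ −152 kJ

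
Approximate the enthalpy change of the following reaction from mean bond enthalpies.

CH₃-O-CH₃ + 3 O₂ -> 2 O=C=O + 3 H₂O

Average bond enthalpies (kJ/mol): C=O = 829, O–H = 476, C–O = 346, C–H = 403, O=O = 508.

ΔH ≈ −1538 kJ

Bonds broken (reactants):
  C–H: 6 × 403 = 2418
  C–O: 2 × 346 = 692
  O=O: 3 × 508 = 1524
  Σ(broken) = 4634 kJ
Bonds formed (products):
  C=O: 4 × 829 = 3316
  O–H: 6 × 476 = 2856
  Σ(formed) = 6172 kJ
ΔH = Σ(broken) − Σ(formed) = 4634 − 6172 = −1538 kJ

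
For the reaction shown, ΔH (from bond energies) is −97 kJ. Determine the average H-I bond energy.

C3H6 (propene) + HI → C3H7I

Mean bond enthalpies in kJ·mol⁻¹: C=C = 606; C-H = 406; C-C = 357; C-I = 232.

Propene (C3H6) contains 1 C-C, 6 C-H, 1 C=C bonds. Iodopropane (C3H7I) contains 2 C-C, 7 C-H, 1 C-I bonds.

Let D be the H-I bond energy.
Σ(broken) = 1×357 + 6×406 + 1×606 + 1×D = 3399 + D
Σ(formed) = 2×357 + 7×406 + 1×232 = 3788
ΔH = Σ(broken) − Σ(formed) = (3399 + D) − (3788) = −389 + D
Setting this equal to −97 kJ gives D = 292 kJ/mol.

D(H-I) ≈ 292 kJ/mol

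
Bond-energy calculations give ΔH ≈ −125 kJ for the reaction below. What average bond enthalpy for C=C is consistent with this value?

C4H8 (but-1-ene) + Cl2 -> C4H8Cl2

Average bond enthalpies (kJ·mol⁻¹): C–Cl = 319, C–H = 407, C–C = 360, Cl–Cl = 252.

Let D be the C=C bond energy.
Σ(broken) = 2×360 + 8×407 + 1×D + 1×252 = 4228 + D
Σ(formed) = 3×360 + 2×319 + 8×407 = 4974
ΔH = Σ(broken) − Σ(formed) = (4228 + D) − (4974) = −746 + D
Setting this equal to −125 kJ gives D = 621 kJ/mol.

D(C=C) ≈ 621 kJ/mol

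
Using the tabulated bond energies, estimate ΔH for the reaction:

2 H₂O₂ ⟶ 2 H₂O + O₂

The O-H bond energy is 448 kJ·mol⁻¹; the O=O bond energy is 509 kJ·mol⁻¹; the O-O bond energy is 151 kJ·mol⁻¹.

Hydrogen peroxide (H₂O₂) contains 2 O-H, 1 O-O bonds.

Bonds broken (reactants):
  O-H: 4 × 448 = 1792
  O-O: 2 × 151 = 302
  Σ(broken) = 2094 kJ
Bonds formed (products):
  O-H: 4 × 448 = 1792
  O=O: 1 × 509 = 509
  Σ(formed) = 2301 kJ
ΔH = Σ(broken) − Σ(formed) = 2094 − 2301 = −207 kJ

ΔH ≈ −207 kJ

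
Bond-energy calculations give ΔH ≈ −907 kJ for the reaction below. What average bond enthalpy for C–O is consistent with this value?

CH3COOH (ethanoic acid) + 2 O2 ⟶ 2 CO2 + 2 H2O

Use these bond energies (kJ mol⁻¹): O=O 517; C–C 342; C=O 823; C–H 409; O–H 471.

Let D be the C–O bond energy.
Σ(broken) = 1×342 + 3×409 + 1×D + 1×823 + 1×471 + 2×517 = 3897 + D
Σ(formed) = 4×823 + 4×471 = 5176
ΔH = Σ(broken) − Σ(formed) = (3897 + D) − (5176) = −1279 + D
Setting this equal to −907 kJ gives D = 372 kJ/mol.

D(C–O) ≈ 372 kJ/mol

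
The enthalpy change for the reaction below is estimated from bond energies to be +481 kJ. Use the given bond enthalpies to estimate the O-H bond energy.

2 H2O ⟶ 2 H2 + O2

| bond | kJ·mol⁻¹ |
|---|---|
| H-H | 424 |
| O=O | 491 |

D(O-H) ≈ 455 kJ/mol

Let D be the O-H bond energy.
Σ(broken) = 4×D = 4D
Σ(formed) = 2×424 + 1×491 = 1339
ΔH = Σ(broken) − Σ(formed) = (4D) − (1339) = −1339 + 4D
Setting this equal to +481 kJ gives 4D = 1820, so D = 455 kJ/mol.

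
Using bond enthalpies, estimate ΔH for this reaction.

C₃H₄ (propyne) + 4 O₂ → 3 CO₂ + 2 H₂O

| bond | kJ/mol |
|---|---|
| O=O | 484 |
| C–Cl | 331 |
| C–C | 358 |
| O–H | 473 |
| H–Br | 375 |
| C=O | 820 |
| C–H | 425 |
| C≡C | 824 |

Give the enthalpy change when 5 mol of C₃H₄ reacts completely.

ΔH = −9970 kJ

Bonds broken (reactants):
  C≡C: 1 × 824 = 824
  C–C: 1 × 358 = 358
  C–H: 4 × 425 = 1700
  O=O: 4 × 484 = 1936
  Σ(broken) = 4818 kJ
Bonds formed (products):
  C=O: 6 × 820 = 4920
  O–H: 4 × 473 = 1892
  Σ(formed) = 6812 kJ
ΔH = Σ(broken) − Σ(formed) = 4818 − 6812 = −1994 kJ
For 5× the reaction as written: 5 × (−1994) = −9970 kJ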